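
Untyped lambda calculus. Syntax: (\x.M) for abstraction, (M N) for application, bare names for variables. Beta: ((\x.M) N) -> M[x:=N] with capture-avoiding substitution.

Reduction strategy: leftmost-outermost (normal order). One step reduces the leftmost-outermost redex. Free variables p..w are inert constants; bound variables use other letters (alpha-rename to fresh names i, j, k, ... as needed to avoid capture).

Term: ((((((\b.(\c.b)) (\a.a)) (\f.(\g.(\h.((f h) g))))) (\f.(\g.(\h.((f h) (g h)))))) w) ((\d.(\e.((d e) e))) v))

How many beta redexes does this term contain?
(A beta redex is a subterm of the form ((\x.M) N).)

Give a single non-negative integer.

Term: ((((((\b.(\c.b)) (\a.a)) (\f.(\g.(\h.((f h) g))))) (\f.(\g.(\h.((f h) (g h)))))) w) ((\d.(\e.((d e) e))) v))
  Redex: ((\b.(\c.b)) (\a.a))
  Redex: ((\d.(\e.((d e) e))) v)
Total redexes: 2

Answer: 2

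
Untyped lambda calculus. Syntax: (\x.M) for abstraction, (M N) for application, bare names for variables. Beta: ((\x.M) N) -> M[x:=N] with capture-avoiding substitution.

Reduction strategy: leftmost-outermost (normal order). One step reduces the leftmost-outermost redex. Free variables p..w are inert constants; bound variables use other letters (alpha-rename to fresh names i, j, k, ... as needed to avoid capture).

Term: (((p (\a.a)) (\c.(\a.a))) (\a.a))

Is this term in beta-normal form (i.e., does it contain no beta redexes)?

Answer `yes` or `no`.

Answer: yes

Derivation:
Term: (((p (\a.a)) (\c.(\a.a))) (\a.a))
No beta redexes found.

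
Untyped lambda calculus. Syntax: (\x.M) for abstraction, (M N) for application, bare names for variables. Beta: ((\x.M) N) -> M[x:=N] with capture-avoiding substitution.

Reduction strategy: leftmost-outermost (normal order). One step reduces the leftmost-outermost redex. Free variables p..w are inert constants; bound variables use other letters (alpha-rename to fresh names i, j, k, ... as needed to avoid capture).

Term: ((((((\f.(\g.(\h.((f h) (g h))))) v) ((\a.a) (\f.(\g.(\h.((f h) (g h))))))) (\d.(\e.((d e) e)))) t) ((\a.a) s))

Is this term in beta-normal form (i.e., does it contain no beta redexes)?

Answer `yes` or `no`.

Term: ((((((\f.(\g.(\h.((f h) (g h))))) v) ((\a.a) (\f.(\g.(\h.((f h) (g h))))))) (\d.(\e.((d e) e)))) t) ((\a.a) s))
Found 3 beta redex(es).

Answer: no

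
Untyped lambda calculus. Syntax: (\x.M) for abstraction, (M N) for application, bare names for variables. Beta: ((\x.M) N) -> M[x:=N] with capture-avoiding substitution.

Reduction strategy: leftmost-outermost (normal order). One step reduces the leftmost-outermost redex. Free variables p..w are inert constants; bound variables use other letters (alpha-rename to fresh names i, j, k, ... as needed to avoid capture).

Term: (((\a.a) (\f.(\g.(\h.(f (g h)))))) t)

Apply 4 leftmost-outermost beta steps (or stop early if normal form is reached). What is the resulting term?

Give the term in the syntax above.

Step 0: (((\a.a) (\f.(\g.(\h.(f (g h)))))) t)
Step 1: ((\f.(\g.(\h.(f (g h))))) t)
Step 2: (\g.(\h.(t (g h))))
Step 3: (normal form reached)

Answer: (\g.(\h.(t (g h))))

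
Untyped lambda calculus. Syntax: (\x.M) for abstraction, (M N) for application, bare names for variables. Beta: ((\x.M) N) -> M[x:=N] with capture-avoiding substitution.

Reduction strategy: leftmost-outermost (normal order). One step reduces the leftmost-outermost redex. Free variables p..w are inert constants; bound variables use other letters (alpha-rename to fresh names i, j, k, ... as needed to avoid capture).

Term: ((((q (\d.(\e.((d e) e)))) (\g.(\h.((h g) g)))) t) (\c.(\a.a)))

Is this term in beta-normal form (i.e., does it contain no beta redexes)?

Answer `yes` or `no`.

Term: ((((q (\d.(\e.((d e) e)))) (\g.(\h.((h g) g)))) t) (\c.(\a.a)))
No beta redexes found.

Answer: yes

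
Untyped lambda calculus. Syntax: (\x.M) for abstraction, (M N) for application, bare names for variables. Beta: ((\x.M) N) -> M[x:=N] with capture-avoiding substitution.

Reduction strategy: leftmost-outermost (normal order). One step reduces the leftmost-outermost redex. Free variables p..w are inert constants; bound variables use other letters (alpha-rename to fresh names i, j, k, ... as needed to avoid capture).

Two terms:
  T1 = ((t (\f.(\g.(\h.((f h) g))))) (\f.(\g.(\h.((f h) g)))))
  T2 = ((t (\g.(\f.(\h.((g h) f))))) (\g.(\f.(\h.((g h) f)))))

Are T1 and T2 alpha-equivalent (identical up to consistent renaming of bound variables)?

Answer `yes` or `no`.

Term 1: ((t (\f.(\g.(\h.((f h) g))))) (\f.(\g.(\h.((f h) g)))))
Term 2: ((t (\g.(\f.(\h.((g h) f))))) (\g.(\f.(\h.((g h) f)))))
Alpha-equivalence: compare structure up to binder renaming.
Result: True

Answer: yes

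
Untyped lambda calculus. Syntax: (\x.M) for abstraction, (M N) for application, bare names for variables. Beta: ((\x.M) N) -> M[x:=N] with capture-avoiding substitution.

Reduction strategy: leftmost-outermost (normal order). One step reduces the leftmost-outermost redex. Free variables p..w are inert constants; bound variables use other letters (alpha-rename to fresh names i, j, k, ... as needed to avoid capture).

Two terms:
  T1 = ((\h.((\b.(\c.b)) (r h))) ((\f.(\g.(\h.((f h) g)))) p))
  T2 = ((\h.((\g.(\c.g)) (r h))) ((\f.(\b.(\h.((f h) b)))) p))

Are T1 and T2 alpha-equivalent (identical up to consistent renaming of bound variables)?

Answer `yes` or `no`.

Term 1: ((\h.((\b.(\c.b)) (r h))) ((\f.(\g.(\h.((f h) g)))) p))
Term 2: ((\h.((\g.(\c.g)) (r h))) ((\f.(\b.(\h.((f h) b)))) p))
Alpha-equivalence: compare structure up to binder renaming.
Result: True

Answer: yes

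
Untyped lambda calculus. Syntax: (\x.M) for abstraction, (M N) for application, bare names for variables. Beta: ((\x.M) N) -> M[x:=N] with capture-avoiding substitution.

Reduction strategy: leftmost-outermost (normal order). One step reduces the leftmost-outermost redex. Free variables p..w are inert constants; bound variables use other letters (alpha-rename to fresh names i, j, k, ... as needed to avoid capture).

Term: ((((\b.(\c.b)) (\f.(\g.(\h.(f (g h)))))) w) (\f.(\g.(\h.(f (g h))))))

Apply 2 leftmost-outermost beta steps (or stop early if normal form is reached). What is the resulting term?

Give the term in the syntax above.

Step 0: ((((\b.(\c.b)) (\f.(\g.(\h.(f (g h)))))) w) (\f.(\g.(\h.(f (g h))))))
Step 1: (((\c.(\f.(\g.(\h.(f (g h)))))) w) (\f.(\g.(\h.(f (g h))))))
Step 2: ((\f.(\g.(\h.(f (g h))))) (\f.(\g.(\h.(f (g h))))))

Answer: ((\f.(\g.(\h.(f (g h))))) (\f.(\g.(\h.(f (g h))))))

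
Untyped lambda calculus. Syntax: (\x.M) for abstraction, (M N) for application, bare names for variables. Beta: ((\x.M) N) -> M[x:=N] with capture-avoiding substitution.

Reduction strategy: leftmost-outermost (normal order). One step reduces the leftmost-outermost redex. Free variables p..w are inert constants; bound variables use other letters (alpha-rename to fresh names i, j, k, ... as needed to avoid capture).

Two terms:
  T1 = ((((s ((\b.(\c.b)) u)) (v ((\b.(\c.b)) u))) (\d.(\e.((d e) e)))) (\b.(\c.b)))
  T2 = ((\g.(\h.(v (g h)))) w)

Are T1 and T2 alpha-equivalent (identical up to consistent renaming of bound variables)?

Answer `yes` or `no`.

Answer: no

Derivation:
Term 1: ((((s ((\b.(\c.b)) u)) (v ((\b.(\c.b)) u))) (\d.(\e.((d e) e)))) (\b.(\c.b)))
Term 2: ((\g.(\h.(v (g h)))) w)
Alpha-equivalence: compare structure up to binder renaming.
Result: False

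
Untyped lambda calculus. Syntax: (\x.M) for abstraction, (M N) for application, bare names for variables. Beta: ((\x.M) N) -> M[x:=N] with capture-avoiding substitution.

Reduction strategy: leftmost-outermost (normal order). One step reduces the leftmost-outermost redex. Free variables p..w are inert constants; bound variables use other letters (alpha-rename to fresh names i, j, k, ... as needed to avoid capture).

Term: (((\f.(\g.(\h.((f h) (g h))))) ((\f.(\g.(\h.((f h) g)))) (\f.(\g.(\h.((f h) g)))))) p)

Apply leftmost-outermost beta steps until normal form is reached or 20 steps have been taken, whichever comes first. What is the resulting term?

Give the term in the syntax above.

Answer: (\h.(\i.(((p h) i) h)))

Derivation:
Step 0: (((\f.(\g.(\h.((f h) (g h))))) ((\f.(\g.(\h.((f h) g)))) (\f.(\g.(\h.((f h) g)))))) p)
Step 1: ((\g.(\h.((((\f.(\g.(\h.((f h) g)))) (\f.(\g.(\h.((f h) g))))) h) (g h)))) p)
Step 2: (\h.((((\f.(\g.(\h.((f h) g)))) (\f.(\g.(\h.((f h) g))))) h) (p h)))
Step 3: (\h.(((\g.(\h.(((\f.(\g.(\h.((f h) g)))) h) g))) h) (p h)))
Step 4: (\h.((\i.(((\f.(\g.(\h.((f h) g)))) i) h)) (p h)))
Step 5: (\h.(((\f.(\g.(\h.((f h) g)))) (p h)) h))
Step 6: (\h.((\g.(\i.(((p h) i) g))) h))
Step 7: (\h.(\i.(((p h) i) h)))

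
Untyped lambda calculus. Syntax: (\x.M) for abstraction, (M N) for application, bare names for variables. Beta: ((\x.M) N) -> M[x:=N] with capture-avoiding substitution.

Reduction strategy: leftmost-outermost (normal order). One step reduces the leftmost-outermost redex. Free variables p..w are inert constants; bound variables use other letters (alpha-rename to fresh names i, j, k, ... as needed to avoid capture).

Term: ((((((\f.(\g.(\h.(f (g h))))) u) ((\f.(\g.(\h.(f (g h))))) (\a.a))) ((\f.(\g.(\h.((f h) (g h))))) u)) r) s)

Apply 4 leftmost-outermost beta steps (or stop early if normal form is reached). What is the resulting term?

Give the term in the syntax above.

Answer: (((u ((\g.(\h.((\a.a) (g h)))) ((\f.(\g.(\h.((f h) (g h))))) u))) r) s)

Derivation:
Step 0: ((((((\f.(\g.(\h.(f (g h))))) u) ((\f.(\g.(\h.(f (g h))))) (\a.a))) ((\f.(\g.(\h.((f h) (g h))))) u)) r) s)
Step 1: (((((\g.(\h.(u (g h)))) ((\f.(\g.(\h.(f (g h))))) (\a.a))) ((\f.(\g.(\h.((f h) (g h))))) u)) r) s)
Step 2: ((((\h.(u (((\f.(\g.(\h.(f (g h))))) (\a.a)) h))) ((\f.(\g.(\h.((f h) (g h))))) u)) r) s)
Step 3: (((u (((\f.(\g.(\h.(f (g h))))) (\a.a)) ((\f.(\g.(\h.((f h) (g h))))) u))) r) s)
Step 4: (((u ((\g.(\h.((\a.a) (g h)))) ((\f.(\g.(\h.((f h) (g h))))) u))) r) s)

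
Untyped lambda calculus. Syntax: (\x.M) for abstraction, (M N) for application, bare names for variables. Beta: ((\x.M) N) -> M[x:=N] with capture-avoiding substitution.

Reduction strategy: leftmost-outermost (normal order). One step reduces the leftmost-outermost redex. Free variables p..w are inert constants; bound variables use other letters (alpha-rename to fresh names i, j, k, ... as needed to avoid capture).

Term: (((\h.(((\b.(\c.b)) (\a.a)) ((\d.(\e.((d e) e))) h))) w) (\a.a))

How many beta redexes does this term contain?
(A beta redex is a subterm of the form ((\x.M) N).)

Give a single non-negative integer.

Term: (((\h.(((\b.(\c.b)) (\a.a)) ((\d.(\e.((d e) e))) h))) w) (\a.a))
  Redex: ((\h.(((\b.(\c.b)) (\a.a)) ((\d.(\e.((d e) e))) h))) w)
  Redex: ((\b.(\c.b)) (\a.a))
  Redex: ((\d.(\e.((d e) e))) h)
Total redexes: 3

Answer: 3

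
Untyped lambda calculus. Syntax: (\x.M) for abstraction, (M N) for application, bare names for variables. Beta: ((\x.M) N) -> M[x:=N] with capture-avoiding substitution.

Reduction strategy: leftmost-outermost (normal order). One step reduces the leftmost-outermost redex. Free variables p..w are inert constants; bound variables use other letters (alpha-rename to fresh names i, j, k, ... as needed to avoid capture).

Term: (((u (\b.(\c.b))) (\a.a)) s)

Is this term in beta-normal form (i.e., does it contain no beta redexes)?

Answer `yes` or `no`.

Term: (((u (\b.(\c.b))) (\a.a)) s)
No beta redexes found.

Answer: yes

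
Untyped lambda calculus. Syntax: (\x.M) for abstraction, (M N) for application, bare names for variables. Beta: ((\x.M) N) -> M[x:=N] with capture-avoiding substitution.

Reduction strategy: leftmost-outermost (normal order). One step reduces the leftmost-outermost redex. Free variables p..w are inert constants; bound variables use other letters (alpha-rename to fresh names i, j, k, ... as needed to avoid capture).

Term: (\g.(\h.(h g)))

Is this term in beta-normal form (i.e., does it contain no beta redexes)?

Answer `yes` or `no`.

Answer: yes

Derivation:
Term: (\g.(\h.(h g)))
No beta redexes found.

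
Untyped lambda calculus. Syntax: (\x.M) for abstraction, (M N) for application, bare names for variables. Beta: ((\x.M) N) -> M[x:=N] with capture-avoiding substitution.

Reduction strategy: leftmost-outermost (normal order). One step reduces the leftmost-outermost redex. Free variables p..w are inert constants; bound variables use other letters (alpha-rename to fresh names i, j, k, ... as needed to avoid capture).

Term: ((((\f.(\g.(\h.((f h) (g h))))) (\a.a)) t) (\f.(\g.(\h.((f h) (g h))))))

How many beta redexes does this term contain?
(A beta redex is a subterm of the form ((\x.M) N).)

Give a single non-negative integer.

Answer: 1

Derivation:
Term: ((((\f.(\g.(\h.((f h) (g h))))) (\a.a)) t) (\f.(\g.(\h.((f h) (g h))))))
  Redex: ((\f.(\g.(\h.((f h) (g h))))) (\a.a))
Total redexes: 1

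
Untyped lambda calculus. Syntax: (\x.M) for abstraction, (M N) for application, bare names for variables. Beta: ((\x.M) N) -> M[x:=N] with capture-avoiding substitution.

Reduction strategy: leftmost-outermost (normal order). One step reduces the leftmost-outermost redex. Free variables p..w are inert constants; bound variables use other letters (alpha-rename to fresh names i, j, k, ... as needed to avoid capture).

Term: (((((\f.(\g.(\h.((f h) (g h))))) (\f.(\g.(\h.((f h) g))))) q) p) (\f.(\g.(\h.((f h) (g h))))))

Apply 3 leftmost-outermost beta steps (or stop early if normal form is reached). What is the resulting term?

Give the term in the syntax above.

Answer: ((((\f.(\g.(\h.((f h) g)))) p) (q p)) (\f.(\g.(\h.((f h) (g h))))))

Derivation:
Step 0: (((((\f.(\g.(\h.((f h) (g h))))) (\f.(\g.(\h.((f h) g))))) q) p) (\f.(\g.(\h.((f h) (g h))))))
Step 1: ((((\g.(\h.(((\f.(\g.(\h.((f h) g)))) h) (g h)))) q) p) (\f.(\g.(\h.((f h) (g h))))))
Step 2: (((\h.(((\f.(\g.(\h.((f h) g)))) h) (q h))) p) (\f.(\g.(\h.((f h) (g h))))))
Step 3: ((((\f.(\g.(\h.((f h) g)))) p) (q p)) (\f.(\g.(\h.((f h) (g h))))))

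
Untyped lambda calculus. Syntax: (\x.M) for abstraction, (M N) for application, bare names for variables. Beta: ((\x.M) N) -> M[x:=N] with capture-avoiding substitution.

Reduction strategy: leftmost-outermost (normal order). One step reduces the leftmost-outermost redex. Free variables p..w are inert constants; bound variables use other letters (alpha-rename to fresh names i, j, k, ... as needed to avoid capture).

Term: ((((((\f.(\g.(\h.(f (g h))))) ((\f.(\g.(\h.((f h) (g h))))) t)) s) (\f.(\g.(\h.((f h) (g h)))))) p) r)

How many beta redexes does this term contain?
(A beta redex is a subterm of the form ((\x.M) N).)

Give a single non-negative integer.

Answer: 2

Derivation:
Term: ((((((\f.(\g.(\h.(f (g h))))) ((\f.(\g.(\h.((f h) (g h))))) t)) s) (\f.(\g.(\h.((f h) (g h)))))) p) r)
  Redex: ((\f.(\g.(\h.(f (g h))))) ((\f.(\g.(\h.((f h) (g h))))) t))
  Redex: ((\f.(\g.(\h.((f h) (g h))))) t)
Total redexes: 2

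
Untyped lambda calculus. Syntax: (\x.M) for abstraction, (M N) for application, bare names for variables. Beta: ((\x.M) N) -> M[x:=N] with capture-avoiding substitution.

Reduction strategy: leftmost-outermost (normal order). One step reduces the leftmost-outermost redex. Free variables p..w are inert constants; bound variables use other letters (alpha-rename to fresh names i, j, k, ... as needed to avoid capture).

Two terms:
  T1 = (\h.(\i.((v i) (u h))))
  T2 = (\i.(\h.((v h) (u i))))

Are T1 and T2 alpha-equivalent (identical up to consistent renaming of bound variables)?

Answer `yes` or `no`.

Term 1: (\h.(\i.((v i) (u h))))
Term 2: (\i.(\h.((v h) (u i))))
Alpha-equivalence: compare structure up to binder renaming.
Result: True

Answer: yes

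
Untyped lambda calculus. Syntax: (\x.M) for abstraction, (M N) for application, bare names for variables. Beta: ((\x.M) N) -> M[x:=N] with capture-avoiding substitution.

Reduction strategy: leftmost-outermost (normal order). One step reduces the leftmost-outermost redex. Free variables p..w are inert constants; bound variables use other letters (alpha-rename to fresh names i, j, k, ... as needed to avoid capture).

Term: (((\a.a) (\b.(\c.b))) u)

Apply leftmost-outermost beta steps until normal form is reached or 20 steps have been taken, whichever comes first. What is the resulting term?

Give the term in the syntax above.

Answer: (\c.u)

Derivation:
Step 0: (((\a.a) (\b.(\c.b))) u)
Step 1: ((\b.(\c.b)) u)
Step 2: (\c.u)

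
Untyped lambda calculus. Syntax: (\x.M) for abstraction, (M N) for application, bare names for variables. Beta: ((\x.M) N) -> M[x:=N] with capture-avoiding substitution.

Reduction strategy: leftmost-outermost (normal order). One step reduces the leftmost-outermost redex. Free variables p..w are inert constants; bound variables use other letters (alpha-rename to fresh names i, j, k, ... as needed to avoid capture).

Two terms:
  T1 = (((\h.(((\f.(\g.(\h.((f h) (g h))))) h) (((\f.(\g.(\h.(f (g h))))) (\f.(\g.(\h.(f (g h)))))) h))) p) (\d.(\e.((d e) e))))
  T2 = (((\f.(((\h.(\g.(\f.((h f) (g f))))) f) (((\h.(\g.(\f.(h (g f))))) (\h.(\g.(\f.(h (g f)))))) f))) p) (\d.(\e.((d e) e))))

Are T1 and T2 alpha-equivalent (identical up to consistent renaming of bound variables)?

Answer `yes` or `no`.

Answer: yes

Derivation:
Term 1: (((\h.(((\f.(\g.(\h.((f h) (g h))))) h) (((\f.(\g.(\h.(f (g h))))) (\f.(\g.(\h.(f (g h)))))) h))) p) (\d.(\e.((d e) e))))
Term 2: (((\f.(((\h.(\g.(\f.((h f) (g f))))) f) (((\h.(\g.(\f.(h (g f))))) (\h.(\g.(\f.(h (g f)))))) f))) p) (\d.(\e.((d e) e))))
Alpha-equivalence: compare structure up to binder renaming.
Result: True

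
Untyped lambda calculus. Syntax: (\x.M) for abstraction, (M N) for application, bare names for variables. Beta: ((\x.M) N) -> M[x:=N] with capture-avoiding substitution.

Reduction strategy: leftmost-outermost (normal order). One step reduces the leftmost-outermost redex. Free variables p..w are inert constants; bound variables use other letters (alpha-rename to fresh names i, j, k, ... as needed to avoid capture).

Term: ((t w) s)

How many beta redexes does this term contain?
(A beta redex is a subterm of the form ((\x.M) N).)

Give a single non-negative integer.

Answer: 0

Derivation:
Term: ((t w) s)
  (no redexes)
Total redexes: 0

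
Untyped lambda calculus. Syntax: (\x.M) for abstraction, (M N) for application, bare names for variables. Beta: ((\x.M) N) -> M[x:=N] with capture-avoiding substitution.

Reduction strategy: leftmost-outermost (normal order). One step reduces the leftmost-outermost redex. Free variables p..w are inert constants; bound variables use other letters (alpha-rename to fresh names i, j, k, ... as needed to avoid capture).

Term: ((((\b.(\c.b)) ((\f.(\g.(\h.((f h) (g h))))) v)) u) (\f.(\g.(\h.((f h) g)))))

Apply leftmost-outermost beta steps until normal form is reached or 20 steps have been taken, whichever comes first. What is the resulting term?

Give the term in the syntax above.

Step 0: ((((\b.(\c.b)) ((\f.(\g.(\h.((f h) (g h))))) v)) u) (\f.(\g.(\h.((f h) g)))))
Step 1: (((\c.((\f.(\g.(\h.((f h) (g h))))) v)) u) (\f.(\g.(\h.((f h) g)))))
Step 2: (((\f.(\g.(\h.((f h) (g h))))) v) (\f.(\g.(\h.((f h) g)))))
Step 3: ((\g.(\h.((v h) (g h)))) (\f.(\g.(\h.((f h) g)))))
Step 4: (\h.((v h) ((\f.(\g.(\h.((f h) g)))) h)))
Step 5: (\h.((v h) (\g.(\i.((h i) g)))))

Answer: (\h.((v h) (\g.(\i.((h i) g)))))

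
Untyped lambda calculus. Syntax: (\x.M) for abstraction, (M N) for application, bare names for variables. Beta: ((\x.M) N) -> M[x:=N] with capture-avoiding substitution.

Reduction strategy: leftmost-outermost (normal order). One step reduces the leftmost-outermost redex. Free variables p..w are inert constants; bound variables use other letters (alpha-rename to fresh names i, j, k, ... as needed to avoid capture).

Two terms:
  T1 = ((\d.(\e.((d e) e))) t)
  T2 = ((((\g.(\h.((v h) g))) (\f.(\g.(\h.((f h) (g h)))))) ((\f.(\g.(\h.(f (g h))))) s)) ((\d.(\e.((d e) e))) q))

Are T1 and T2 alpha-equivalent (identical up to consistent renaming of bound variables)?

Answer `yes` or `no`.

Term 1: ((\d.(\e.((d e) e))) t)
Term 2: ((((\g.(\h.((v h) g))) (\f.(\g.(\h.((f h) (g h)))))) ((\f.(\g.(\h.(f (g h))))) s)) ((\d.(\e.((d e) e))) q))
Alpha-equivalence: compare structure up to binder renaming.
Result: False

Answer: no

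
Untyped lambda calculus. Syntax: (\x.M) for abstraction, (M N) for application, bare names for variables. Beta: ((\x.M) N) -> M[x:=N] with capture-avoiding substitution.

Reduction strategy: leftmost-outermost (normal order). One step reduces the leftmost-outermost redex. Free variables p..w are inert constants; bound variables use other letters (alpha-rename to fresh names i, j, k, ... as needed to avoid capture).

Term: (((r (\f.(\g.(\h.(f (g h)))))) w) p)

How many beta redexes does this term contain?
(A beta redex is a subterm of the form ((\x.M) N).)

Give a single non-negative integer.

Term: (((r (\f.(\g.(\h.(f (g h)))))) w) p)
  (no redexes)
Total redexes: 0

Answer: 0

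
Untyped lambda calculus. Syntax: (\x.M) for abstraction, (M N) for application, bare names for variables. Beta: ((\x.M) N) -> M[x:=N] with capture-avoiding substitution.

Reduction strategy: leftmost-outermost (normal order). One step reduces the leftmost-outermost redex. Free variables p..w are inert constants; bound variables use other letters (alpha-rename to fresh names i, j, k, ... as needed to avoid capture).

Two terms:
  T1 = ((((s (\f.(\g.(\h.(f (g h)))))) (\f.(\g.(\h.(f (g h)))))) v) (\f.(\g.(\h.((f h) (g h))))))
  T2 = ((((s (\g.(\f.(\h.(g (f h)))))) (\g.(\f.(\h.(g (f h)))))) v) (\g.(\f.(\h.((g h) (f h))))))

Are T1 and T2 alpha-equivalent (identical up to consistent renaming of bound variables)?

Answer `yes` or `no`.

Answer: yes

Derivation:
Term 1: ((((s (\f.(\g.(\h.(f (g h)))))) (\f.(\g.(\h.(f (g h)))))) v) (\f.(\g.(\h.((f h) (g h))))))
Term 2: ((((s (\g.(\f.(\h.(g (f h)))))) (\g.(\f.(\h.(g (f h)))))) v) (\g.(\f.(\h.((g h) (f h))))))
Alpha-equivalence: compare structure up to binder renaming.
Result: True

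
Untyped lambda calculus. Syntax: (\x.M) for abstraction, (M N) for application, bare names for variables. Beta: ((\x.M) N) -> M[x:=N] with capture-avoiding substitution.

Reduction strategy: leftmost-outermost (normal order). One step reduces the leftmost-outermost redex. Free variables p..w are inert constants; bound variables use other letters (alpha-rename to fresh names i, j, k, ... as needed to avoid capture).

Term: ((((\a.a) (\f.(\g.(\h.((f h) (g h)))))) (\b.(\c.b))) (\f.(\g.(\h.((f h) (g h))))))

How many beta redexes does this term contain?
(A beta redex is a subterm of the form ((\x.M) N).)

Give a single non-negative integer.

Answer: 1

Derivation:
Term: ((((\a.a) (\f.(\g.(\h.((f h) (g h)))))) (\b.(\c.b))) (\f.(\g.(\h.((f h) (g h))))))
  Redex: ((\a.a) (\f.(\g.(\h.((f h) (g h))))))
Total redexes: 1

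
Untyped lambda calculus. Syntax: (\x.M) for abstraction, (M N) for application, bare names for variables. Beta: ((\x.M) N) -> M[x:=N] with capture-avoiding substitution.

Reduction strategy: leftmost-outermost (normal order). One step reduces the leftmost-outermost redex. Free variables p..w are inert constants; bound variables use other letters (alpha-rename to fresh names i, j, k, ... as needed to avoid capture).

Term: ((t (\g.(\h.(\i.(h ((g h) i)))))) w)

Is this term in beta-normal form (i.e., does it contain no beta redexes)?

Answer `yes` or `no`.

Answer: yes

Derivation:
Term: ((t (\g.(\h.(\i.(h ((g h) i)))))) w)
No beta redexes found.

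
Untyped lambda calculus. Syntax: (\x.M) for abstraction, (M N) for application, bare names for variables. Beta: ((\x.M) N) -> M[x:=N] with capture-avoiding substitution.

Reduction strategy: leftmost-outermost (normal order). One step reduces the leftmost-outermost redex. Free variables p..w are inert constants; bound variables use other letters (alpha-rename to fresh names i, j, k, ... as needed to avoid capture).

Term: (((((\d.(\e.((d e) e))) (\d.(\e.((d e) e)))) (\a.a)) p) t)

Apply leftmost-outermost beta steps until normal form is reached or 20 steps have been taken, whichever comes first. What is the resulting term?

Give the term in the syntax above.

Step 0: (((((\d.(\e.((d e) e))) (\d.(\e.((d e) e)))) (\a.a)) p) t)
Step 1: ((((\e.(((\d.(\e.((d e) e))) e) e)) (\a.a)) p) t)
Step 2: (((((\d.(\e.((d e) e))) (\a.a)) (\a.a)) p) t)
Step 3: ((((\e.(((\a.a) e) e)) (\a.a)) p) t)
Step 4: (((((\a.a) (\a.a)) (\a.a)) p) t)
Step 5: ((((\a.a) (\a.a)) p) t)
Step 6: (((\a.a) p) t)
Step 7: (p t)

Answer: (p t)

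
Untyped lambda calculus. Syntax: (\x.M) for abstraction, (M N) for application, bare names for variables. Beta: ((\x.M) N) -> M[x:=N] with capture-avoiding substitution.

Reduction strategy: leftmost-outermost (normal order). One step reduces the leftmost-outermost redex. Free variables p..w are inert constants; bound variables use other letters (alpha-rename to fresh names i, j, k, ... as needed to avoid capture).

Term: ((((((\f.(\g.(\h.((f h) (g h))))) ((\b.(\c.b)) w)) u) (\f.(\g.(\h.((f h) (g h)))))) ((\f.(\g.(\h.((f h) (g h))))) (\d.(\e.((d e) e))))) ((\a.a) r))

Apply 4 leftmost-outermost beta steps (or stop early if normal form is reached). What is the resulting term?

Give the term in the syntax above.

Step 0: ((((((\f.(\g.(\h.((f h) (g h))))) ((\b.(\c.b)) w)) u) (\f.(\g.(\h.((f h) (g h)))))) ((\f.(\g.(\h.((f h) (g h))))) (\d.(\e.((d e) e))))) ((\a.a) r))
Step 1: (((((\g.(\h.((((\b.(\c.b)) w) h) (g h)))) u) (\f.(\g.(\h.((f h) (g h)))))) ((\f.(\g.(\h.((f h) (g h))))) (\d.(\e.((d e) e))))) ((\a.a) r))
Step 2: ((((\h.((((\b.(\c.b)) w) h) (u h))) (\f.(\g.(\h.((f h) (g h)))))) ((\f.(\g.(\h.((f h) (g h))))) (\d.(\e.((d e) e))))) ((\a.a) r))
Step 3: ((((((\b.(\c.b)) w) (\f.(\g.(\h.((f h) (g h)))))) (u (\f.(\g.(\h.((f h) (g h))))))) ((\f.(\g.(\h.((f h) (g h))))) (\d.(\e.((d e) e))))) ((\a.a) r))
Step 4: (((((\c.w) (\f.(\g.(\h.((f h) (g h)))))) (u (\f.(\g.(\h.((f h) (g h))))))) ((\f.(\g.(\h.((f h) (g h))))) (\d.(\e.((d e) e))))) ((\a.a) r))

Answer: (((((\c.w) (\f.(\g.(\h.((f h) (g h)))))) (u (\f.(\g.(\h.((f h) (g h))))))) ((\f.(\g.(\h.((f h) (g h))))) (\d.(\e.((d e) e))))) ((\a.a) r))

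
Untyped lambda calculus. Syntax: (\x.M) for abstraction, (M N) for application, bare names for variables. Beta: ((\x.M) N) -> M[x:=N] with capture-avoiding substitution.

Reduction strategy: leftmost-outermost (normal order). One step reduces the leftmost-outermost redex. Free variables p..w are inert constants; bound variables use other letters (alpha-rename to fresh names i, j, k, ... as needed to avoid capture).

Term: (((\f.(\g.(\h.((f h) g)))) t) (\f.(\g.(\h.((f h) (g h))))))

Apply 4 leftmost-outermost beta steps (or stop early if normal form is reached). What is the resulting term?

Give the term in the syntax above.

Answer: (\h.((t h) (\f.(\g.(\h.((f h) (g h)))))))

Derivation:
Step 0: (((\f.(\g.(\h.((f h) g)))) t) (\f.(\g.(\h.((f h) (g h))))))
Step 1: ((\g.(\h.((t h) g))) (\f.(\g.(\h.((f h) (g h))))))
Step 2: (\h.((t h) (\f.(\g.(\h.((f h) (g h)))))))
Step 3: (normal form reached)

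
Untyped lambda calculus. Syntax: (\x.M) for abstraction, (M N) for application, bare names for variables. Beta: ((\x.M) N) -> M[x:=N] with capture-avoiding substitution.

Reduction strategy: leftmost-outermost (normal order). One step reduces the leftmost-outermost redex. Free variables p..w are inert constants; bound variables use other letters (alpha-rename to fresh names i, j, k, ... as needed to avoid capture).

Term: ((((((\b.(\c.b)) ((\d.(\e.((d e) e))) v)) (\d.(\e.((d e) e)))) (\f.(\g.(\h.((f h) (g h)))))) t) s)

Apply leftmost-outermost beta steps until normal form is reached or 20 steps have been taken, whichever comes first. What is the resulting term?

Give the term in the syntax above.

Answer: ((((v (\f.(\g.(\h.((f h) (g h)))))) (\f.(\g.(\h.((f h) (g h)))))) t) s)

Derivation:
Step 0: ((((((\b.(\c.b)) ((\d.(\e.((d e) e))) v)) (\d.(\e.((d e) e)))) (\f.(\g.(\h.((f h) (g h)))))) t) s)
Step 1: (((((\c.((\d.(\e.((d e) e))) v)) (\d.(\e.((d e) e)))) (\f.(\g.(\h.((f h) (g h)))))) t) s)
Step 2: (((((\d.(\e.((d e) e))) v) (\f.(\g.(\h.((f h) (g h)))))) t) s)
Step 3: ((((\e.((v e) e)) (\f.(\g.(\h.((f h) (g h)))))) t) s)
Step 4: ((((v (\f.(\g.(\h.((f h) (g h)))))) (\f.(\g.(\h.((f h) (g h)))))) t) s)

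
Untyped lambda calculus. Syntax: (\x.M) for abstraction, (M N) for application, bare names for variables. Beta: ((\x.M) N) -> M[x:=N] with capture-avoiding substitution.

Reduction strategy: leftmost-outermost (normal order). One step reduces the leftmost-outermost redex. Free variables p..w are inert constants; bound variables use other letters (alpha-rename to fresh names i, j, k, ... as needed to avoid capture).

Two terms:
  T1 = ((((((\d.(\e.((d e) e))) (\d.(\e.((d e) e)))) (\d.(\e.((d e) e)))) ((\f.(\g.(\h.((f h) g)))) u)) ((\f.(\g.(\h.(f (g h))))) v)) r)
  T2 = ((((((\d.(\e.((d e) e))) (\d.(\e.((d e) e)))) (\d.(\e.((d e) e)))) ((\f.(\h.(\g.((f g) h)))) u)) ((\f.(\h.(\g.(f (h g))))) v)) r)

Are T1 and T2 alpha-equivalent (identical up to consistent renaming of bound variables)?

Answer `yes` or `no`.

Term 1: ((((((\d.(\e.((d e) e))) (\d.(\e.((d e) e)))) (\d.(\e.((d e) e)))) ((\f.(\g.(\h.((f h) g)))) u)) ((\f.(\g.(\h.(f (g h))))) v)) r)
Term 2: ((((((\d.(\e.((d e) e))) (\d.(\e.((d e) e)))) (\d.(\e.((d e) e)))) ((\f.(\h.(\g.((f g) h)))) u)) ((\f.(\h.(\g.(f (h g))))) v)) r)
Alpha-equivalence: compare structure up to binder renaming.
Result: True

Answer: yes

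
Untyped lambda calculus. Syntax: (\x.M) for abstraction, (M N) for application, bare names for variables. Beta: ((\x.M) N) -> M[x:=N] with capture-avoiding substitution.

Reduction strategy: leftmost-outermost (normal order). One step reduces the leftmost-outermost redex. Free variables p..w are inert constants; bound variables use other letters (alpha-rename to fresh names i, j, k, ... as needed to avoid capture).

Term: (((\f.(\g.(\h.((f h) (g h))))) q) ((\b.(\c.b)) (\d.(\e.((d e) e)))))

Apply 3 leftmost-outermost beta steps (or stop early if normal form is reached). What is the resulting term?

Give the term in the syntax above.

Answer: (\h.((q h) ((\c.(\d.(\e.((d e) e)))) h)))

Derivation:
Step 0: (((\f.(\g.(\h.((f h) (g h))))) q) ((\b.(\c.b)) (\d.(\e.((d e) e)))))
Step 1: ((\g.(\h.((q h) (g h)))) ((\b.(\c.b)) (\d.(\e.((d e) e)))))
Step 2: (\h.((q h) (((\b.(\c.b)) (\d.(\e.((d e) e)))) h)))
Step 3: (\h.((q h) ((\c.(\d.(\e.((d e) e)))) h)))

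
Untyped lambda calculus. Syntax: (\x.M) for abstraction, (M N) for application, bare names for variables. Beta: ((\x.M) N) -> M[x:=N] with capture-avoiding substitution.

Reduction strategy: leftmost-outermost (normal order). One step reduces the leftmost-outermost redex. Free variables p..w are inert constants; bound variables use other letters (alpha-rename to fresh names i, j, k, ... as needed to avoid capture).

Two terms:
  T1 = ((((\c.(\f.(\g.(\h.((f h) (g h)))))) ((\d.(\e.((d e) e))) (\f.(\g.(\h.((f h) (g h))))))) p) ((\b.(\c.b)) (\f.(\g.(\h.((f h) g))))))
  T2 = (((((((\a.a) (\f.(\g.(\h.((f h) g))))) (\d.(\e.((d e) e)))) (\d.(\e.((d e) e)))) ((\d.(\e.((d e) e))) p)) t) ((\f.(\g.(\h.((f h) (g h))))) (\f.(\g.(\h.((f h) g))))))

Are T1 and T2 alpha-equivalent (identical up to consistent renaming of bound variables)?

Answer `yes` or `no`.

Answer: no

Derivation:
Term 1: ((((\c.(\f.(\g.(\h.((f h) (g h)))))) ((\d.(\e.((d e) e))) (\f.(\g.(\h.((f h) (g h))))))) p) ((\b.(\c.b)) (\f.(\g.(\h.((f h) g))))))
Term 2: (((((((\a.a) (\f.(\g.(\h.((f h) g))))) (\d.(\e.((d e) e)))) (\d.(\e.((d e) e)))) ((\d.(\e.((d e) e))) p)) t) ((\f.(\g.(\h.((f h) (g h))))) (\f.(\g.(\h.((f h) g))))))
Alpha-equivalence: compare structure up to binder renaming.
Result: False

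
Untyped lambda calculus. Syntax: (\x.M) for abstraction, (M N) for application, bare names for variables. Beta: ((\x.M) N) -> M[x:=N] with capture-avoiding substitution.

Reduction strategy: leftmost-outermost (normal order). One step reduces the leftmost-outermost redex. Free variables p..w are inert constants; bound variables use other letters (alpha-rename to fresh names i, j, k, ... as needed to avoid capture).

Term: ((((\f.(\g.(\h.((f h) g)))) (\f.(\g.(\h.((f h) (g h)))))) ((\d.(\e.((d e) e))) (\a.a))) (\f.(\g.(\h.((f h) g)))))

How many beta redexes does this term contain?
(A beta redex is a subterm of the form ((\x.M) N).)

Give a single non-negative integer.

Term: ((((\f.(\g.(\h.((f h) g)))) (\f.(\g.(\h.((f h) (g h)))))) ((\d.(\e.((d e) e))) (\a.a))) (\f.(\g.(\h.((f h) g)))))
  Redex: ((\f.(\g.(\h.((f h) g)))) (\f.(\g.(\h.((f h) (g h))))))
  Redex: ((\d.(\e.((d e) e))) (\a.a))
Total redexes: 2

Answer: 2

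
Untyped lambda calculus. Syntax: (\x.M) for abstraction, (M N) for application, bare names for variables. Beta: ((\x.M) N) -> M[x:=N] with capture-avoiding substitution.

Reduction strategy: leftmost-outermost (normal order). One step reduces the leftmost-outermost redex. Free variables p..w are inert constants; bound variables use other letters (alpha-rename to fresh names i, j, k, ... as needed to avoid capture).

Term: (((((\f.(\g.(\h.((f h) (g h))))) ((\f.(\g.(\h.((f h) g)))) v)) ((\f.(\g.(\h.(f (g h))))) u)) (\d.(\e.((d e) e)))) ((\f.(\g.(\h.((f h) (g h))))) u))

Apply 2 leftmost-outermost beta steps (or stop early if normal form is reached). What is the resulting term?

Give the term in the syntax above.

Step 0: (((((\f.(\g.(\h.((f h) (g h))))) ((\f.(\g.(\h.((f h) g)))) v)) ((\f.(\g.(\h.(f (g h))))) u)) (\d.(\e.((d e) e)))) ((\f.(\g.(\h.((f h) (g h))))) u))
Step 1: ((((\g.(\h.((((\f.(\g.(\h.((f h) g)))) v) h) (g h)))) ((\f.(\g.(\h.(f (g h))))) u)) (\d.(\e.((d e) e)))) ((\f.(\g.(\h.((f h) (g h))))) u))
Step 2: (((\h.((((\f.(\g.(\h.((f h) g)))) v) h) (((\f.(\g.(\h.(f (g h))))) u) h))) (\d.(\e.((d e) e)))) ((\f.(\g.(\h.((f h) (g h))))) u))

Answer: (((\h.((((\f.(\g.(\h.((f h) g)))) v) h) (((\f.(\g.(\h.(f (g h))))) u) h))) (\d.(\e.((d e) e)))) ((\f.(\g.(\h.((f h) (g h))))) u))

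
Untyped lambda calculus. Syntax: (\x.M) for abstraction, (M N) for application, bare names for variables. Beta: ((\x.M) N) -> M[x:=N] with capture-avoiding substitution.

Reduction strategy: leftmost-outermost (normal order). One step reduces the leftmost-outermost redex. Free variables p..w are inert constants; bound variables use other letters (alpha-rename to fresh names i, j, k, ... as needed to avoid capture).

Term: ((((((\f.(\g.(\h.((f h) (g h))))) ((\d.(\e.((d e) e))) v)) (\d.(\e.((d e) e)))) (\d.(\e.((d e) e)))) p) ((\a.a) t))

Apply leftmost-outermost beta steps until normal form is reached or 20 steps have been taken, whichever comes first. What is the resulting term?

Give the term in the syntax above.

Step 0: ((((((\f.(\g.(\h.((f h) (g h))))) ((\d.(\e.((d e) e))) v)) (\d.(\e.((d e) e)))) (\d.(\e.((d e) e)))) p) ((\a.a) t))
Step 1: (((((\g.(\h.((((\d.(\e.((d e) e))) v) h) (g h)))) (\d.(\e.((d e) e)))) (\d.(\e.((d e) e)))) p) ((\a.a) t))
Step 2: ((((\h.((((\d.(\e.((d e) e))) v) h) ((\d.(\e.((d e) e))) h))) (\d.(\e.((d e) e)))) p) ((\a.a) t))
Step 3: ((((((\d.(\e.((d e) e))) v) (\d.(\e.((d e) e)))) ((\d.(\e.((d e) e))) (\d.(\e.((d e) e))))) p) ((\a.a) t))
Step 4: (((((\e.((v e) e)) (\d.(\e.((d e) e)))) ((\d.(\e.((d e) e))) (\d.(\e.((d e) e))))) p) ((\a.a) t))
Step 5: (((((v (\d.(\e.((d e) e)))) (\d.(\e.((d e) e)))) ((\d.(\e.((d e) e))) (\d.(\e.((d e) e))))) p) ((\a.a) t))
Step 6: (((((v (\d.(\e.((d e) e)))) (\d.(\e.((d e) e)))) (\e.(((\d.(\e.((d e) e))) e) e))) p) ((\a.a) t))
Step 7: (((((v (\d.(\e.((d e) e)))) (\d.(\e.((d e) e)))) (\e.((\i.((e i) i)) e))) p) ((\a.a) t))
Step 8: (((((v (\d.(\e.((d e) e)))) (\d.(\e.((d e) e)))) (\e.((e e) e))) p) ((\a.a) t))
Step 9: (((((v (\d.(\e.((d e) e)))) (\d.(\e.((d e) e)))) (\e.((e e) e))) p) t)

Answer: (((((v (\d.(\e.((d e) e)))) (\d.(\e.((d e) e)))) (\e.((e e) e))) p) t)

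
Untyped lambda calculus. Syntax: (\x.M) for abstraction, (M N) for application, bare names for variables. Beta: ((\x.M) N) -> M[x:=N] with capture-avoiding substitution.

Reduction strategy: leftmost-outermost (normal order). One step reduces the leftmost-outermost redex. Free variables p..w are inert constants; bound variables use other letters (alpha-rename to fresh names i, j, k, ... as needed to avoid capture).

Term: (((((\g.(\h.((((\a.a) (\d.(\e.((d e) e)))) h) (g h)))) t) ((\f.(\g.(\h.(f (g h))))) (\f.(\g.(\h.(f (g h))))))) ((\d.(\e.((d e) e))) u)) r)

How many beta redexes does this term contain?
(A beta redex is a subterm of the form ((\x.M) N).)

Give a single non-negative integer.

Answer: 4

Derivation:
Term: (((((\g.(\h.((((\a.a) (\d.(\e.((d e) e)))) h) (g h)))) t) ((\f.(\g.(\h.(f (g h))))) (\f.(\g.(\h.(f (g h))))))) ((\d.(\e.((d e) e))) u)) r)
  Redex: ((\g.(\h.((((\a.a) (\d.(\e.((d e) e)))) h) (g h)))) t)
  Redex: ((\a.a) (\d.(\e.((d e) e))))
  Redex: ((\f.(\g.(\h.(f (g h))))) (\f.(\g.(\h.(f (g h))))))
  Redex: ((\d.(\e.((d e) e))) u)
Total redexes: 4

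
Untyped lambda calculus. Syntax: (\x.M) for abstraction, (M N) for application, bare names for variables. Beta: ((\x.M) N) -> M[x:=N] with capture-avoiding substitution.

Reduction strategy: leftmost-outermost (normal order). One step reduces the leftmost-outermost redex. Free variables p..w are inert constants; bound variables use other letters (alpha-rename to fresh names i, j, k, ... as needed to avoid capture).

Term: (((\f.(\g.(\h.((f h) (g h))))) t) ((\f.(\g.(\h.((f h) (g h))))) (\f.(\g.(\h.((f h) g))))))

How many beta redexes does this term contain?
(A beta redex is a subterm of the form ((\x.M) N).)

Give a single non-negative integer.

Term: (((\f.(\g.(\h.((f h) (g h))))) t) ((\f.(\g.(\h.((f h) (g h))))) (\f.(\g.(\h.((f h) g))))))
  Redex: ((\f.(\g.(\h.((f h) (g h))))) t)
  Redex: ((\f.(\g.(\h.((f h) (g h))))) (\f.(\g.(\h.((f h) g)))))
Total redexes: 2

Answer: 2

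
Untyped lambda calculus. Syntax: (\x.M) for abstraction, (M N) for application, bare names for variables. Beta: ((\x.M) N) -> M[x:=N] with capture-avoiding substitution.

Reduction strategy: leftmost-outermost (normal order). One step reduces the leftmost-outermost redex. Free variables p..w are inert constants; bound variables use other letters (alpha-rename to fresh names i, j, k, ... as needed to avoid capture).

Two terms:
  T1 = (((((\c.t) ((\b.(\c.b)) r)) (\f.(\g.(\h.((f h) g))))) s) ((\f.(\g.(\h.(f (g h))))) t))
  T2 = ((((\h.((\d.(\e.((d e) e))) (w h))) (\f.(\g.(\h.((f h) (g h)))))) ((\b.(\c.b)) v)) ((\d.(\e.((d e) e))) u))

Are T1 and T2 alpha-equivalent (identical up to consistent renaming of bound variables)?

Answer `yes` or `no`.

Term 1: (((((\c.t) ((\b.(\c.b)) r)) (\f.(\g.(\h.((f h) g))))) s) ((\f.(\g.(\h.(f (g h))))) t))
Term 2: ((((\h.((\d.(\e.((d e) e))) (w h))) (\f.(\g.(\h.((f h) (g h)))))) ((\b.(\c.b)) v)) ((\d.(\e.((d e) e))) u))
Alpha-equivalence: compare structure up to binder renaming.
Result: False

Answer: no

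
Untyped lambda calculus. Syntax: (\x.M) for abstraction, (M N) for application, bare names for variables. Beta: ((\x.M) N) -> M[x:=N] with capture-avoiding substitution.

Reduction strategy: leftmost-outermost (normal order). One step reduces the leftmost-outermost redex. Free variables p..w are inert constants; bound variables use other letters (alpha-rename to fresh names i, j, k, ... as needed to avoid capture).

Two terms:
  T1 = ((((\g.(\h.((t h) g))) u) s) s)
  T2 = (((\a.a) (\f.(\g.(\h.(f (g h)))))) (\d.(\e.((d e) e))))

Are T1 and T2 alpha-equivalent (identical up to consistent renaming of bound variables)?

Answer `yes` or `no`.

Term 1: ((((\g.(\h.((t h) g))) u) s) s)
Term 2: (((\a.a) (\f.(\g.(\h.(f (g h)))))) (\d.(\e.((d e) e))))
Alpha-equivalence: compare structure up to binder renaming.
Result: False

Answer: no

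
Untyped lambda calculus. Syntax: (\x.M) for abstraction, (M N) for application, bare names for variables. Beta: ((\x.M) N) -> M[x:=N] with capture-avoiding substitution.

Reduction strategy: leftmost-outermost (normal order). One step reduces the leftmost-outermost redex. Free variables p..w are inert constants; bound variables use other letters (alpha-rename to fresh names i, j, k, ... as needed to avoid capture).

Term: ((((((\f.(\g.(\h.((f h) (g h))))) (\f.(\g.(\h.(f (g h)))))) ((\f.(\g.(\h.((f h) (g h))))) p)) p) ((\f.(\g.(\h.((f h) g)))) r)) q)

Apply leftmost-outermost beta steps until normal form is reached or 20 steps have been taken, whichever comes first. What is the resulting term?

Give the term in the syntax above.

Step 0: ((((((\f.(\g.(\h.((f h) (g h))))) (\f.(\g.(\h.(f (g h)))))) ((\f.(\g.(\h.((f h) (g h))))) p)) p) ((\f.(\g.(\h.((f h) g)))) r)) q)
Step 1: (((((\g.(\h.(((\f.(\g.(\h.(f (g h))))) h) (g h)))) ((\f.(\g.(\h.((f h) (g h))))) p)) p) ((\f.(\g.(\h.((f h) g)))) r)) q)
Step 2: ((((\h.(((\f.(\g.(\h.(f (g h))))) h) (((\f.(\g.(\h.((f h) (g h))))) p) h))) p) ((\f.(\g.(\h.((f h) g)))) r)) q)
Step 3: (((((\f.(\g.(\h.(f (g h))))) p) (((\f.(\g.(\h.((f h) (g h))))) p) p)) ((\f.(\g.(\h.((f h) g)))) r)) q)
Step 4: ((((\g.(\h.(p (g h)))) (((\f.(\g.(\h.((f h) (g h))))) p) p)) ((\f.(\g.(\h.((f h) g)))) r)) q)
Step 5: (((\h.(p ((((\f.(\g.(\h.((f h) (g h))))) p) p) h))) ((\f.(\g.(\h.((f h) g)))) r)) q)
Step 6: ((p ((((\f.(\g.(\h.((f h) (g h))))) p) p) ((\f.(\g.(\h.((f h) g)))) r))) q)
Step 7: ((p (((\g.(\h.((p h) (g h)))) p) ((\f.(\g.(\h.((f h) g)))) r))) q)
Step 8: ((p ((\h.((p h) (p h))) ((\f.(\g.(\h.((f h) g)))) r))) q)
Step 9: ((p ((p ((\f.(\g.(\h.((f h) g)))) r)) (p ((\f.(\g.(\h.((f h) g)))) r)))) q)
Step 10: ((p ((p (\g.(\h.((r h) g)))) (p ((\f.(\g.(\h.((f h) g)))) r)))) q)
Step 11: ((p ((p (\g.(\h.((r h) g)))) (p (\g.(\h.((r h) g)))))) q)

Answer: ((p ((p (\g.(\h.((r h) g)))) (p (\g.(\h.((r h) g)))))) q)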